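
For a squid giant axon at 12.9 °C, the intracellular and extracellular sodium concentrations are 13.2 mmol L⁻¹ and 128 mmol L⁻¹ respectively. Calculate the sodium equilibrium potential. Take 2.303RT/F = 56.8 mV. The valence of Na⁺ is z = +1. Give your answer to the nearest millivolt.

56 mV

E = (56.8/z) · log₁₀([Na⁺]_out/[Na⁺]_in) with z = +1.
= (56.8/1) · log₁₀(128/13.2) = 56.80 · log₁₀(9.697)
= 56.80 · (0.9866) = 56.04 mV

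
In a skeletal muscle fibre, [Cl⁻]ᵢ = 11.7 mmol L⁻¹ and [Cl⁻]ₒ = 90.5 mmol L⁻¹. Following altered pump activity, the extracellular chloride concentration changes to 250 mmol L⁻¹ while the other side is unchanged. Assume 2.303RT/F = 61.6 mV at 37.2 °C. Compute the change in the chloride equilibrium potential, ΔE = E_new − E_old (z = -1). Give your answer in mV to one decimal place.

E_old = (61.6/-1)·log₁₀(90.5/11.7) = -54.73 mV
E_new = (61.6/-1)·log₁₀(250/11.7) = -81.91 mV
ΔE = -81.91 − (-54.73) = -27.18 mV

-27.2 mV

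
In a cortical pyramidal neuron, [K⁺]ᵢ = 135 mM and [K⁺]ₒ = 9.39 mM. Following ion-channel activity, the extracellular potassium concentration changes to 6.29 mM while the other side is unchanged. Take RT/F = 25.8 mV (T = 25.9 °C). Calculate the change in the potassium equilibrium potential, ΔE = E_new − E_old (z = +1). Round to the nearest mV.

E_old = (25.8/1)·ln(9.39/135) = -68.77 mV
E_new = (25.8/1)·ln(6.29/135) = -79.11 mV
ΔE = -79.11 − (-68.77) = -10.34 mV

-10 mV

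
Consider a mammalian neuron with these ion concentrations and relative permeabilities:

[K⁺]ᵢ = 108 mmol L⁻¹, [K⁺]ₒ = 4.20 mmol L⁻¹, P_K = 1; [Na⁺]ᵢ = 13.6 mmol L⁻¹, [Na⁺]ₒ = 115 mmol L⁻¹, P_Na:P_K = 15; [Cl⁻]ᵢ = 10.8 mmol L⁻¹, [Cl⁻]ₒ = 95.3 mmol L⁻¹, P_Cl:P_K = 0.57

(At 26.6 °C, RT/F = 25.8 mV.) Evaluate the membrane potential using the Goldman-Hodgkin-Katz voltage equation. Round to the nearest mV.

40 mV

Vm = 25.8 · ln[(Σ P·[cation]ₒ + Σ P·[anion]ᵢ) / (Σ P·[cation]ᵢ + Σ P·[anion]ₒ)]
Numerator = 1×4.20 + 15×115 + 0.57×10.8 = 1735
Denominator = 1×108 + 15×13.6 + 0.57×95.3 = 366.3
Vm = 25.8 · ln(4.7373) = 25.8 × (1.5555) = 40.13 mV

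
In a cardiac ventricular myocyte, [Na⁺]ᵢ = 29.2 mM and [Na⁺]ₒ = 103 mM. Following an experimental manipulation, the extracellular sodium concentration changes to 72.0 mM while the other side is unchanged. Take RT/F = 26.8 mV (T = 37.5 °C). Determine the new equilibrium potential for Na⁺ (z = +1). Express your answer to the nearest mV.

After the shift: [Na⁺]_out = 72.0, [Na⁺]_in = 29.2 mM.
E_new = (26.8/1)·ln(72.0/29.2) = 26.80 · (0.9025) = 24.19 mV

24 mV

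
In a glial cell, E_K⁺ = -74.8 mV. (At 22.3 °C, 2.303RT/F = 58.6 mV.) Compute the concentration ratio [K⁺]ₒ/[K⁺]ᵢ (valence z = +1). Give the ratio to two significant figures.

log₁₀([out]/[in]) = E·z/(58.6) = -74.8 × 1 / 58.6 = -1.2765
[out]/[in] = 10^(-1.2765) = 0.05291

0.053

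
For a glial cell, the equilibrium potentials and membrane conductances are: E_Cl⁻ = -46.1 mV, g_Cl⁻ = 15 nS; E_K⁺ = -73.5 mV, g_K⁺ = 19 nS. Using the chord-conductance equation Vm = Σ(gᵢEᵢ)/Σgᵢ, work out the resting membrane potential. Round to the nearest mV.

Σ gᵢEᵢ = 15·(-46.1) + 19·(-73.5) = -2088.00
Σ gᵢ = 15 + 19 = 34
Vm = -2088.00 / 34 = -61.41 mV

-61 mV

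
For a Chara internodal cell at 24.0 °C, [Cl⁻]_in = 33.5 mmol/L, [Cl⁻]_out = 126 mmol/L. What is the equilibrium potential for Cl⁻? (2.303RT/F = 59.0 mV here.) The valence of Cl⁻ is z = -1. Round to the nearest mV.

-34 mV

E = (59.0/z) · log₁₀([Cl⁻]_out/[Cl⁻]_in) with z = -1.
For an anion, dividing by z = -1 reverses the sign.
= (59.0/-1) · log₁₀(126/33.5) = -59.00 · log₁₀(3.761)
= -59.00 · (0.5753) = -33.94 mV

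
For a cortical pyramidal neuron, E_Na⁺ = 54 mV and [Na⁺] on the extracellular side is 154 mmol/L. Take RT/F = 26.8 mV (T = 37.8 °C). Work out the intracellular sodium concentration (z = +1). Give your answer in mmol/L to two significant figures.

21 mmol/L

Nernst: E = (26.8/1) · ln([out]/[in]), so ln([out]/[in]) = 54.0 × 1 / 26.8 = 2.0149.
[out]/[in] = e^(2.0149) = 7.5.
[in] = 154 / 7.5 = 20.53 mmol/L.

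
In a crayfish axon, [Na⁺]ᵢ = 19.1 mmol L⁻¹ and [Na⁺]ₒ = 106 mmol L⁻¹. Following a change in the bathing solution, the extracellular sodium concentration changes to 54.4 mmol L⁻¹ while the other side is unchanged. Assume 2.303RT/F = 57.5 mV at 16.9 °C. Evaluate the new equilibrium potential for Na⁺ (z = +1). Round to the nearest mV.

26 mV

After the shift: [Na⁺]_out = 54.4, [Na⁺]_in = 19.1 mmol L⁻¹.
E_new = (57.5/1)·log₁₀(54.4/19.1) = 57.50 · (0.4546) = 26.14 mV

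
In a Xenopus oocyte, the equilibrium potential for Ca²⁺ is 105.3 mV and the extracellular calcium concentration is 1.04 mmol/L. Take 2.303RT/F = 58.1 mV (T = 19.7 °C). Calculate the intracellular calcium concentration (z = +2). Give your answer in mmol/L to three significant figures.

Nernst: E = (58.1/2) · log₁₀([out]/[in]), so log₁₀([out]/[in]) = 105.3 × 2 / 58.1 = 3.6248.
[out]/[in] = 10^(3.6248) = 4215.
[in] = 1.04 / 4215 = 0.0002467 mmol/L.

0.000247 mmol/L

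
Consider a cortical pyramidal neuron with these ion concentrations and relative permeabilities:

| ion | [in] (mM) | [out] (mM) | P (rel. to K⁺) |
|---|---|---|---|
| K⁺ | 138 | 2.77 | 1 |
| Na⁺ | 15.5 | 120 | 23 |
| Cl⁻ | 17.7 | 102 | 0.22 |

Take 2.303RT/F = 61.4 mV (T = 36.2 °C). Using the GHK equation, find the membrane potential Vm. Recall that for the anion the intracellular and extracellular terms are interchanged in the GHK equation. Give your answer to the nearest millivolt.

45 mV

Vm = 61.4 · log₁₀[(Σ P·[cation]ₒ + Σ P·[anion]ᵢ) / (Σ P·[cation]ᵢ + Σ P·[anion]ₒ)]
Numerator = 1×2.77 + 23×120 + 0.22×17.7 = 2767
Denominator = 1×138 + 23×15.5 + 0.22×102 = 516.9
Vm = 61.4 · log₁₀(5.352) = 61.4 × (0.7285) = 44.73 mV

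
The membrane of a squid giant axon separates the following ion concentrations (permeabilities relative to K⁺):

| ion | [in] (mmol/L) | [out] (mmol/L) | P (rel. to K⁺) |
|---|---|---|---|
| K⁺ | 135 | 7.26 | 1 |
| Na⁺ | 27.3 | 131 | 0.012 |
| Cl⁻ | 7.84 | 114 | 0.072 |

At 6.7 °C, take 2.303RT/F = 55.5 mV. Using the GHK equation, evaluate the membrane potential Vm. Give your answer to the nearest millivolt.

Vm = 55.5 · log₁₀[(Σ P·[cation]ₒ + Σ P·[anion]ᵢ) / (Σ P·[cation]ᵢ + Σ P·[anion]ₒ)]
Numerator = 1×7.26 + 0.012×131 + 0.072×7.84 = 9.396
Denominator = 1×135 + 0.012×27.3 + 0.072×114 = 143.5
Vm = 55.5 · log₁₀(0.065464) = 55.5 × (-1.1840) = -65.71 mV

-66 mV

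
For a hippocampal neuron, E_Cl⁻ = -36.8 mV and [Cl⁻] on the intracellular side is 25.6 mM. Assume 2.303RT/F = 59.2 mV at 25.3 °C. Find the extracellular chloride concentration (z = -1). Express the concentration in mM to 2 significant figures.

Nernst: E = (59.2/-1) · log₁₀([out]/[in]), so log₁₀([out]/[in]) = -36.8 × -1 / 59.2 = 0.6216.
[out]/[in] = 10^(0.6216) = 4.184.
[out] = 4.184 × 25.6 = 107.1 mM.

110 mM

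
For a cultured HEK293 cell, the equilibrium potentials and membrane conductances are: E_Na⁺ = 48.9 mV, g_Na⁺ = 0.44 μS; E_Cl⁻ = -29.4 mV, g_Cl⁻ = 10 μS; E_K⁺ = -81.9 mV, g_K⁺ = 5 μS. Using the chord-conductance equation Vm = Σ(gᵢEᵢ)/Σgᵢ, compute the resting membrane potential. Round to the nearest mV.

Σ gᵢEᵢ = 0.44·(48.9) + 10·(-29.4) + 5·(-81.9) = -681.98
Σ gᵢ = 0.44 + 10 + 5 = 15.44
Vm = -681.98 / 15.44 = -44.17 mV

-44 mV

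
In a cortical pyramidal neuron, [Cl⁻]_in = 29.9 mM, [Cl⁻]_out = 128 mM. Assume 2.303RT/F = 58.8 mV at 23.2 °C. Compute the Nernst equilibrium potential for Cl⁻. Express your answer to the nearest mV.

-37 mV

E = (58.8/z) · log₁₀([Cl⁻]_out/[Cl⁻]_in) with z = -1.
For an anion, dividing by z = -1 reverses the sign.
= (58.8/-1) · log₁₀(128/29.9) = -58.80 · log₁₀(4.281)
= -58.80 · (0.6315) = -37.13 mV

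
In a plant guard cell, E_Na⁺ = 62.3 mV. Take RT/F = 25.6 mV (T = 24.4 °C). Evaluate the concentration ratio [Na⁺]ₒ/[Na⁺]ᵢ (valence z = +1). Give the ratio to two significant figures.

ln([out]/[in]) = E·z/(25.6) = 62.3 × 1 / 25.6 = 2.4336
[out]/[in] = e^(2.4336) = 11.4

11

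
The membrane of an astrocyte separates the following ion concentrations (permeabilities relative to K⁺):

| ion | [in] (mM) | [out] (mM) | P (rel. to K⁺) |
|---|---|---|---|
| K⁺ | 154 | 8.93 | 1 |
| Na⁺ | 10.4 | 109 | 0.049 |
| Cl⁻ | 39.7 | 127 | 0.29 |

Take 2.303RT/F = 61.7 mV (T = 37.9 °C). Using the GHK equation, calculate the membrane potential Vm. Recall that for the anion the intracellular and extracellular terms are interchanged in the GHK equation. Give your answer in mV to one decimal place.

-53.7 mV

Vm = 61.7 · log₁₀[(Σ P·[cation]ₒ + Σ P·[anion]ᵢ) / (Σ P·[cation]ᵢ + Σ P·[anion]ₒ)]
Numerator = 1×8.93 + 0.049×109 + 0.29×39.7 = 25.78
Denominator = 1×154 + 0.049×10.4 + 0.29×127 = 191.3
Vm = 61.7 · log₁₀(0.13476) = 61.7 × (-0.8705) = -53.71 mV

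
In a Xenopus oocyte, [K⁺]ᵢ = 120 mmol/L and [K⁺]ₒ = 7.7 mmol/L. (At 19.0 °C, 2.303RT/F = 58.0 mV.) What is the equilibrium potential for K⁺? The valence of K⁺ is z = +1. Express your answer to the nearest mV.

-69 mV

E = (58.0/z) · log₁₀([K⁺]_out/[K⁺]_in) with z = +1.
= (58.0/1) · log₁₀(7.7/120) = 58.00 · log₁₀(0.06417)
= 58.00 · (-1.1927) = -69.18 mV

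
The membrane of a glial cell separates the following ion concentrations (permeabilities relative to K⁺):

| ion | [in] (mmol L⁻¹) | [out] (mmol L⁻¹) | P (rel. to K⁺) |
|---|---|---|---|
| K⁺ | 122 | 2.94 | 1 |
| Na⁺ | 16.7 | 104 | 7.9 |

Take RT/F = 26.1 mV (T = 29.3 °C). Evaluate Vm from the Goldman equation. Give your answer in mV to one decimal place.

30.7 mV

Vm = 26.1 · ln[(Σ P·[cation]ₒ + Σ P·[anion]ᵢ) / (Σ P·[cation]ᵢ + Σ P·[anion]ₒ)]
Numerator = 1×2.94 + 7.9×104 = 824.5
Denominator = 1×122 + 7.9×16.7 = 253.9
Vm = 26.1 · ln(3.2471) = 26.1 × (1.1778) = 30.74 mV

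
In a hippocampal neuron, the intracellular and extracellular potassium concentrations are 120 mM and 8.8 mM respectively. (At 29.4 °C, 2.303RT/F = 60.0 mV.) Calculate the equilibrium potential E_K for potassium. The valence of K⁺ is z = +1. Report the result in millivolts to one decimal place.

-68.1 mV

E = (60.0/z) · log₁₀([K⁺]_out/[K⁺]_in) with z = +1.
= (60.0/1) · log₁₀(8.8/120) = 60.00 · log₁₀(0.07333)
= 60.00 · (-1.1347) = -68.08 mV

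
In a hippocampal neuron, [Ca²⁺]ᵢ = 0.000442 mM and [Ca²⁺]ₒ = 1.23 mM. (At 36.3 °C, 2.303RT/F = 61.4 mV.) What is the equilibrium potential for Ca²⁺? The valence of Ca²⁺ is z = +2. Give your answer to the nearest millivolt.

106 mV

E = (61.4/z) · log₁₀([Ca²⁺]_out/[Ca²⁺]_in) with z = +2.
= (61.4/2) · log₁₀(1.23/0.000442) = 30.70 · log₁₀(2783)
= 30.70 · (3.4445) = 105.75 mV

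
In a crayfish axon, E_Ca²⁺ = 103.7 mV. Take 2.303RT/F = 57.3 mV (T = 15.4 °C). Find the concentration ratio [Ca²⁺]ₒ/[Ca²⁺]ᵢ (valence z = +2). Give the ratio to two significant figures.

4200

log₁₀([out]/[in]) = E·z/(57.3) = 103.7 × 2 / 57.3 = 3.6195
[out]/[in] = 10^(3.6195) = 4164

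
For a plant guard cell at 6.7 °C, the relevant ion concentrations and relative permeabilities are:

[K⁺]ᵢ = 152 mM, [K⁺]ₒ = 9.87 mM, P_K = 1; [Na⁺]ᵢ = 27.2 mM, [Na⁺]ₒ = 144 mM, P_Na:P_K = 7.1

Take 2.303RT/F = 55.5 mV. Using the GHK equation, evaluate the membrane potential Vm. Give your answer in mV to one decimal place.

26.4 mV

Vm = 55.5 · log₁₀[(Σ P·[cation]ₒ + Σ P·[anion]ᵢ) / (Σ P·[cation]ᵢ + Σ P·[anion]ₒ)]
Numerator = 1×9.87 + 7.1×144 = 1032
Denominator = 1×152 + 7.1×27.2 = 345.1
Vm = 55.5 · log₁₀(2.991) = 55.5 × (0.4758) = 26.41 mV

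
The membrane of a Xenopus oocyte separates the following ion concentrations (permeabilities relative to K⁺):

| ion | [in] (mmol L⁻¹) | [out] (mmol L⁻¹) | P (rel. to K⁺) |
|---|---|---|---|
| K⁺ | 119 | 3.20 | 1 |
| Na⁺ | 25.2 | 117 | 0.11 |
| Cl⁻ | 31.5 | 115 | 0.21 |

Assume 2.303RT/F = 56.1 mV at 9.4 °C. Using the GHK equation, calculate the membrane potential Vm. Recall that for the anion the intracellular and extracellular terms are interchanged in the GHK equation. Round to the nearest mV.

Vm = 56.1 · log₁₀[(Σ P·[cation]ₒ + Σ P·[anion]ᵢ) / (Σ P·[cation]ᵢ + Σ P·[anion]ₒ)]
Numerator = 1×3.20 + 0.11×117 + 0.21×31.5 = 22.68
Denominator = 1×119 + 0.11×25.2 + 0.21×115 = 145.9
Vm = 56.1 · log₁₀(0.15546) = 56.1 × (-0.8084) = -45.35 mV

-45 mV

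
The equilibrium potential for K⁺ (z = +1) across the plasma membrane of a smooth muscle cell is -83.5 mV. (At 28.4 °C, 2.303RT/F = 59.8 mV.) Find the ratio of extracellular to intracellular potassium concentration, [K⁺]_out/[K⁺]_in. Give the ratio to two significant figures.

0.040

log₁₀([out]/[in]) = E·z/(59.8) = -83.5 × 1 / 59.8 = -1.3963
[out]/[in] = 10^(-1.3963) = 0.04015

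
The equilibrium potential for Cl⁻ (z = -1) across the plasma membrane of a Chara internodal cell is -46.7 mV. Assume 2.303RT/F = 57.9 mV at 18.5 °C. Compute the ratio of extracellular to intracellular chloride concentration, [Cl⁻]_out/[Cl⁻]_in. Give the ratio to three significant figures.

6.41

log₁₀([out]/[in]) = E·z/(57.9) = -46.7 × -1 / 57.9 = 0.8066
[out]/[in] = 10^(0.8066) = 6.406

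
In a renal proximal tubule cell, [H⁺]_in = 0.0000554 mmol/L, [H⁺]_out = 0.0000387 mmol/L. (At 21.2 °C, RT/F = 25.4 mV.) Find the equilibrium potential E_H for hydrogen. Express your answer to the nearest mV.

-9 mV

E = (25.4/z) · ln([H⁺]_out/[H⁺]_in) with z = +1.
= (25.4/1) · ln(0.0000387/0.0000554) = 25.40 · ln(0.6986)
= 25.40 · (-0.3587) = -9.11 mV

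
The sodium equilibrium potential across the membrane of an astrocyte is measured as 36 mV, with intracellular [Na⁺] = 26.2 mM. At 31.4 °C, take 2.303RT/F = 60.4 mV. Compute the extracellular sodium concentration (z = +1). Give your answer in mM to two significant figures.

Nernst: E = (60.4/1) · log₁₀([out]/[in]), so log₁₀([out]/[in]) = 36.0 × 1 / 60.4 = 0.5960.
[out]/[in] = 10^(0.5960) = 3.945.
[out] = 3.945 × 26.2 = 103.4 mM.

100 mM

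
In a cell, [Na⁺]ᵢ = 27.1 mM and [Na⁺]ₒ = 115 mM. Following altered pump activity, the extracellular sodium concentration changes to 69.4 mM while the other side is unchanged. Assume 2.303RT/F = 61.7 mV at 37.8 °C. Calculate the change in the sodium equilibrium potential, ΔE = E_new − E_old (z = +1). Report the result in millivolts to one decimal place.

E_old = (61.7/1)·log₁₀(115/27.1) = 38.73 mV
E_new = (61.7/1)·log₁₀(69.4/27.1) = 25.20 mV
ΔE = 25.20 − (38.73) = -13.53 mV

-13.5 mV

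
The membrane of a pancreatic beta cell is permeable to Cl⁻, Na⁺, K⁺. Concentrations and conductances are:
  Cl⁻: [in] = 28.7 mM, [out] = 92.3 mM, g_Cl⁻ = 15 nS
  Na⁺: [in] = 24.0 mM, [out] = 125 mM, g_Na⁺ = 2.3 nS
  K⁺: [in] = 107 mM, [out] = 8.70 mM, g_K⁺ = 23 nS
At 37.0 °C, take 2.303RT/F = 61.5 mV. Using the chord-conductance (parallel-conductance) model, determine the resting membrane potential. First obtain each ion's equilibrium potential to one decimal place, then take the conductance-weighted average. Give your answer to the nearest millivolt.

E_Cl⁻ = (61.5/-1)·log₁₀(92.3/28.7) = -31.2 mV
E_Na⁺ = (61.5/1)·log₁₀(125/24.0) = 44.1 mV
E_K⁺ = (61.5/1)·log₁₀(8.70/107) = -67.0 mV
Vm = (Σ gᵢEᵢ)/(Σ gᵢ) = (15·-31.2 + 2.3·44.1 + 23·-67.0) / (15 + 2.3 + 23)
= -1907.57 / 40.3 = -47.33 mV

-47 mV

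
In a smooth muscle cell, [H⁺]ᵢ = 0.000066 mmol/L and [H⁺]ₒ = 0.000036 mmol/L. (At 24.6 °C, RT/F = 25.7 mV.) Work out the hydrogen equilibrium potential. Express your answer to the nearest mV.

E = (25.7/z) · ln([H⁺]_out/[H⁺]_in) with z = +1.
= (25.7/1) · ln(0.000036/0.000066) = 25.70 · ln(0.5455)
= 25.70 · (-0.6061) = -15.58 mV

-16 mV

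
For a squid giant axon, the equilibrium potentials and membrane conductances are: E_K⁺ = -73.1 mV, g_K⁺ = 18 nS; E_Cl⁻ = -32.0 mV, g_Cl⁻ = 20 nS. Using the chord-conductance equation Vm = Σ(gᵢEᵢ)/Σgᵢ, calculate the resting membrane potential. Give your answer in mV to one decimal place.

Σ gᵢEᵢ = 18·(-73.1) + 20·(-32.0) = -1955.80
Σ gᵢ = 18 + 20 = 38
Vm = -1955.80 / 38 = -51.47 mV

-51.5 mV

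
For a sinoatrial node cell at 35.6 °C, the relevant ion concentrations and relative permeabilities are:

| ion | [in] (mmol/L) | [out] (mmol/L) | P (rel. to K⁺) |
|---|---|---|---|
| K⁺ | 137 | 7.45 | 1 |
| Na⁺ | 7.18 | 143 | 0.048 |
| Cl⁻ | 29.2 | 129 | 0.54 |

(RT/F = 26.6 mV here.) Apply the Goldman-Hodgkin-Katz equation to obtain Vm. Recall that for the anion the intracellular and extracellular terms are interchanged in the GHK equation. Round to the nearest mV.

-51 mV

Vm = 26.6 · ln[(Σ P·[cation]ₒ + Σ P·[anion]ᵢ) / (Σ P·[cation]ᵢ + Σ P·[anion]ₒ)]
Numerator = 1×7.45 + 0.048×143 + 0.54×29.2 = 30.08
Denominator = 1×137 + 0.048×7.18 + 0.54×129 = 207
Vm = 26.6 · ln(0.14532) = 26.6 × (-1.9288) = -51.31 mV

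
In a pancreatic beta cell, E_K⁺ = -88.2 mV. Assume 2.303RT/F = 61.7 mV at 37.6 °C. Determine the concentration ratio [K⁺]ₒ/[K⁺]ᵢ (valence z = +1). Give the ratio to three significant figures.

0.0372

log₁₀([out]/[in]) = E·z/(61.7) = -88.2 × 1 / 61.7 = -1.4295
[out]/[in] = 10^(-1.4295) = 0.0372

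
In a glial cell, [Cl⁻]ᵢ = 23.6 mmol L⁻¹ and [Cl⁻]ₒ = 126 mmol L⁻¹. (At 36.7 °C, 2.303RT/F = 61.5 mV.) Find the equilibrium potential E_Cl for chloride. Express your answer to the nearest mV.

-45 mV

E = (61.5/z) · log₁₀([Cl⁻]_out/[Cl⁻]_in) with z = -1.
For an anion, dividing by z = -1 reverses the sign.
= (61.5/-1) · log₁₀(126/23.6) = -61.50 · log₁₀(5.339)
= -61.50 · (0.7275) = -44.74 mV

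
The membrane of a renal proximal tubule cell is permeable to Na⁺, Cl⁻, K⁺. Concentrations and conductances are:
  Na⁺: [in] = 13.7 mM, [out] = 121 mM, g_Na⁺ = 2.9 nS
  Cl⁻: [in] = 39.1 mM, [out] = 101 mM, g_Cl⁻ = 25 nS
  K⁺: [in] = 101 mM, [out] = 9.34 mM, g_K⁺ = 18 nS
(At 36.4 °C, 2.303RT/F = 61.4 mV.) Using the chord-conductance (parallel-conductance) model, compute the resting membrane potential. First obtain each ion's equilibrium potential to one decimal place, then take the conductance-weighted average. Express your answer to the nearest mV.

-35 mV

E_Na⁺ = (61.4/1)·log₁₀(121/13.7) = 58.1 mV
E_Cl⁻ = (61.4/-1)·log₁₀(101/39.1) = -25.3 mV
E_K⁺ = (61.4/1)·log₁₀(9.34/101) = -63.5 mV
Vm = (Σ gᵢEᵢ)/(Σ gᵢ) = (2.9·58.1 + 25·-25.3 + 18·-63.5) / (2.9 + 25 + 18)
= -1607.01 / 45.9 = -35.01 mV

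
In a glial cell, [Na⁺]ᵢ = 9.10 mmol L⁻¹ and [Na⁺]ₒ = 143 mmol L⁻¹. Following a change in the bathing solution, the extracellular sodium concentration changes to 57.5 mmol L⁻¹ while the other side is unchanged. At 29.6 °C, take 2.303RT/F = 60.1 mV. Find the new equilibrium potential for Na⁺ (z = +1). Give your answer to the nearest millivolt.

48 mV

After the shift: [Na⁺]_out = 57.5, [Na⁺]_in = 9.10 mmol L⁻¹.
E_new = (60.1/1)·log₁₀(57.5/9.10) = 60.10 · (0.8006) = 48.12 mV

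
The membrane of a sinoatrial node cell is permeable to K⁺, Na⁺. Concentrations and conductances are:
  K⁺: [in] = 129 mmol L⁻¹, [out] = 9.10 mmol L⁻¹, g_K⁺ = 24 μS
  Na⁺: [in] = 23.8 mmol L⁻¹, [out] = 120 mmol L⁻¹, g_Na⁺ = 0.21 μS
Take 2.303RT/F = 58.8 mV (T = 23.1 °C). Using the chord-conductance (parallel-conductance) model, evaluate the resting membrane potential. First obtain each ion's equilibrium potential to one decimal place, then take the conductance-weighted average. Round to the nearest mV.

E_K⁺ = (58.8/1)·log₁₀(9.10/129) = -67.7 mV
E_Na⁺ = (58.8/1)·log₁₀(120/23.8) = 41.3 mV
Vm = (Σ gᵢEᵢ)/(Σ gᵢ) = (24·-67.7 + 0.21·41.3) / (24 + 0.21)
= -1616.13 / 24.21 = -66.75 mV

-67 mV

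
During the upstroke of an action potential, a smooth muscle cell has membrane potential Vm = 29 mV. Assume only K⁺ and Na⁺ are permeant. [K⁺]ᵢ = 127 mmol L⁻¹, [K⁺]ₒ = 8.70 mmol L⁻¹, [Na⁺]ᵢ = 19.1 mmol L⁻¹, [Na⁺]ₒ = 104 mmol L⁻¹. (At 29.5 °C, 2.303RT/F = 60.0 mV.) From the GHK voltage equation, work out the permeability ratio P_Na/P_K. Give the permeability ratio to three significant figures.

Let α = P_Na/P_K. GHK: Vm = 60.0·log₁₀[(Kₒ + α·Naₒ)/(Kᵢ + α·Naᵢ)].
10^(Vm/60.0) = 10^(29.0/60.0) = 3.0432
So 3.0432·(Kᵢ + α·Naᵢ) = Kₒ + α·Naₒ → α = (3.0432·127.0 − 8.7) / (104.0 − 3.0432·19.1)
α = (386.5 − 8.7) / (104.0 − 58.13) = 377.8/45.87 = 8.235

8.24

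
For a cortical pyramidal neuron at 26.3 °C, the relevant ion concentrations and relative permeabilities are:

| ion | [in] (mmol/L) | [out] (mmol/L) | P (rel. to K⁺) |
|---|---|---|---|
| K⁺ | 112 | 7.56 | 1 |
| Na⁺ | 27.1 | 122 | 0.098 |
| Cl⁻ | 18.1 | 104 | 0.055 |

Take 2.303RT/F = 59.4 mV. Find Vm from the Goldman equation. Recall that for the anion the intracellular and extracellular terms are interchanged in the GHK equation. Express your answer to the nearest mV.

-46 mV

Vm = 59.4 · log₁₀[(Σ P·[cation]ₒ + Σ P·[anion]ᵢ) / (Σ P·[cation]ᵢ + Σ P·[anion]ₒ)]
Numerator = 1×7.56 + 0.098×122 + 0.055×18.1 = 20.51
Denominator = 1×112 + 0.098×27.1 + 0.055×104 = 120.4
Vm = 59.4 · log₁₀(0.1704) = 59.4 × (-0.7685) = -45.65 mV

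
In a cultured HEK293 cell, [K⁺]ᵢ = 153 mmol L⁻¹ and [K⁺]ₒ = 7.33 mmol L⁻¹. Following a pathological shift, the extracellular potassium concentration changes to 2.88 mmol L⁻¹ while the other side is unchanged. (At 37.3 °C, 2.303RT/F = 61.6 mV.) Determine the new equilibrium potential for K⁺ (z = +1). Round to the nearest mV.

-106 mV

After the shift: [K⁺]_out = 2.88, [K⁺]_in = 153 mmol L⁻¹.
E_new = (61.6/1)·log₁₀(2.88/153) = 61.60 · (-1.7253) = -106.28 mV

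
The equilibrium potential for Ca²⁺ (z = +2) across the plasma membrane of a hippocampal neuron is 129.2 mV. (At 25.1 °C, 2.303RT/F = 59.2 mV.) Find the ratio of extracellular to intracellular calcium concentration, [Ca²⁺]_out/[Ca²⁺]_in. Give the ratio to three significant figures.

23200

log₁₀([out]/[in]) = E·z/(59.2) = 129.2 × 2 / 59.2 = 4.3649
[out]/[in] = 10^(4.3649) = 2.317e+04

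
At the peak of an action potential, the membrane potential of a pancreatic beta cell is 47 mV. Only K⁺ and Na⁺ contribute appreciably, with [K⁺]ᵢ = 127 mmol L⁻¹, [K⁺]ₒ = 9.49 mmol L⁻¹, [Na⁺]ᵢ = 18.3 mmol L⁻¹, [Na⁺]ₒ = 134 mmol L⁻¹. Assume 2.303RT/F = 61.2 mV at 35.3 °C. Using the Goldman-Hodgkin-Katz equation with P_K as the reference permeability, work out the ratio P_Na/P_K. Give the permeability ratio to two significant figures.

27

Let α = P_Na/P_K. GHK: Vm = 61.2·log₁₀[(Kₒ + α·Naₒ)/(Kᵢ + α·Naᵢ)].
10^(Vm/61.2) = 10^(47.0/61.2) = 5.861
So 5.861·(Kᵢ + α·Naᵢ) = Kₒ + α·Naₒ → α = (5.861·127.0 − 9.49) / (134.0 − 5.861·18.3)
α = (744.4 − 9.49) / (134.0 − 107.3) = 734.9/26.74 = 27.48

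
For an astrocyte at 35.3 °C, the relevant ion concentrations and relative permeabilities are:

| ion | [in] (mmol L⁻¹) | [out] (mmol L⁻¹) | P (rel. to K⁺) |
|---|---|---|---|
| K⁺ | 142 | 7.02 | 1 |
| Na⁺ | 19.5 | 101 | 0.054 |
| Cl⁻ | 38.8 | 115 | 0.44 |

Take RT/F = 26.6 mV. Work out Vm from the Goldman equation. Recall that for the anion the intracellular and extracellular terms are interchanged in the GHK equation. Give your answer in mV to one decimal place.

-50.0 mV

Vm = 26.6 · ln[(Σ P·[cation]ₒ + Σ P·[anion]ᵢ) / (Σ P·[cation]ᵢ + Σ P·[anion]ₒ)]
Numerator = 1×7.02 + 0.054×101 + 0.44×38.8 = 29.55
Denominator = 1×142 + 0.054×19.5 + 0.44×115 = 193.7
Vm = 26.6 · ln(0.15257) = 26.6 × (-1.8801) = -50.01 mV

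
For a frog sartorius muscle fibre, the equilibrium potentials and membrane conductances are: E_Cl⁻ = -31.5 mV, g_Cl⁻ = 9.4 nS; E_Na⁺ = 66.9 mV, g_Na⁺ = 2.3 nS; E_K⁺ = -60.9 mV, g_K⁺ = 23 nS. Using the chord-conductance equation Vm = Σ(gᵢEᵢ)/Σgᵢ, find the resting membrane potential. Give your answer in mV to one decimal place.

Σ gᵢEᵢ = 9.4·(-31.5) + 2.3·(66.9) + 23·(-60.9) = -1542.93
Σ gᵢ = 9.4 + 2.3 + 23 = 34.7
Vm = -1542.93 / 34.7 = -44.46 mV

-44.5 mV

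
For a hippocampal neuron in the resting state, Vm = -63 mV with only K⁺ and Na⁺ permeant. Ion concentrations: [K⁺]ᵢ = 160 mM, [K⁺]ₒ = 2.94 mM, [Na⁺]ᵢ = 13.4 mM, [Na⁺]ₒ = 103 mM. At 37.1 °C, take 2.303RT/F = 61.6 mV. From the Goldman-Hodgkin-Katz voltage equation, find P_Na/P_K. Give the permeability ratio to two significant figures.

0.12

Let α = P_Na/P_K. GHK: Vm = 61.6·log₁₀[(Kₒ + α·Naₒ)/(Kᵢ + α·Naᵢ)].
10^(Vm/61.6) = 10^(-63.0/61.6) = 0.094901
So 0.094901·(Kᵢ + α·Naᵢ) = Kₒ + α·Naₒ → α = (0.094901·160.0 − 2.94) / (103.0 − 0.094901·13.4)
α = (15.18 − 2.94) / (103.0 − 1.272) = 12.24/101.7 = 0.1204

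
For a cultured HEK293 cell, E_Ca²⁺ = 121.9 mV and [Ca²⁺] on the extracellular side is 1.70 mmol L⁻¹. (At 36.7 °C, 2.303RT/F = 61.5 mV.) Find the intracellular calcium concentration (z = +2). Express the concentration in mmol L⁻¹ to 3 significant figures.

0.000185 mmol L⁻¹

Nernst: E = (61.5/2) · log₁₀([out]/[in]), so log₁₀([out]/[in]) = 121.9 × 2 / 61.5 = 3.9642.
[out]/[in] = 10^(3.9642) = 9209.
[in] = 1.70 / 9209 = 0.0001846 mmol L⁻¹.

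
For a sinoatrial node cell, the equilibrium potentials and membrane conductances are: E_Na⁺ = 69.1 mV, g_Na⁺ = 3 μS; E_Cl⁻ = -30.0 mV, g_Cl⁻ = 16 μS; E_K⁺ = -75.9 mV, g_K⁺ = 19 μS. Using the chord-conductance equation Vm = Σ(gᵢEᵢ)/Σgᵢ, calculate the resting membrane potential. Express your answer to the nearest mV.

-45 mV

Σ gᵢEᵢ = 3·(69.1) + 16·(-30.0) + 19·(-75.9) = -1714.80
Σ gᵢ = 3 + 16 + 19 = 38
Vm = -1714.80 / 38 = -45.13 mV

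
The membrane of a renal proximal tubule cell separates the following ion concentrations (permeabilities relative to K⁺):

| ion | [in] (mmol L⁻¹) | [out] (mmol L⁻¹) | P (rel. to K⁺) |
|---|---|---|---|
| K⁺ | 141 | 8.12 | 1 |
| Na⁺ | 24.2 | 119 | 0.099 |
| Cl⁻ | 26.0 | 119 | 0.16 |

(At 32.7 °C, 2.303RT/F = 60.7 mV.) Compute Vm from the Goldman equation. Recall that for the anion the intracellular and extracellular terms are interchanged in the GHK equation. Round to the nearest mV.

Vm = 60.7 · log₁₀[(Σ P·[cation]ₒ + Σ P·[anion]ᵢ) / (Σ P·[cation]ᵢ + Σ P·[anion]ₒ)]
Numerator = 1×8.12 + 0.099×119 + 0.16×26.0 = 24.06
Denominator = 1×141 + 0.099×24.2 + 0.16×119 = 162.4
Vm = 60.7 · log₁₀(0.14813) = 60.7 × (-0.8294) = -50.34 mV

-50 mV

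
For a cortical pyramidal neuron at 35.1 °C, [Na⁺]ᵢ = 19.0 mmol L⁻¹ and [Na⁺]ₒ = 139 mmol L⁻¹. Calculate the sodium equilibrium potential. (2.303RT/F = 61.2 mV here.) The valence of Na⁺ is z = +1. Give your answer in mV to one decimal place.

52.9 mV

E = (61.2/z) · log₁₀([Na⁺]_out/[Na⁺]_in) with z = +1.
= (61.2/1) · log₁₀(139/19.0) = 61.20 · log₁₀(7.316)
= 61.20 · (0.8643) = 52.89 mV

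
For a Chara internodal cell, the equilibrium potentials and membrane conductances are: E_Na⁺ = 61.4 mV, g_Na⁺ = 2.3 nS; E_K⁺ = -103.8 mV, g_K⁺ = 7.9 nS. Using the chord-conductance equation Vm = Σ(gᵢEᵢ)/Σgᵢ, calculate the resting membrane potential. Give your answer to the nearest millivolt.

Σ gᵢEᵢ = 2.3·(61.4) + 7.9·(-103.8) = -678.80
Σ gᵢ = 2.3 + 7.9 = 10.2
Vm = -678.80 / 10.2 = -66.55 mV

-67 mV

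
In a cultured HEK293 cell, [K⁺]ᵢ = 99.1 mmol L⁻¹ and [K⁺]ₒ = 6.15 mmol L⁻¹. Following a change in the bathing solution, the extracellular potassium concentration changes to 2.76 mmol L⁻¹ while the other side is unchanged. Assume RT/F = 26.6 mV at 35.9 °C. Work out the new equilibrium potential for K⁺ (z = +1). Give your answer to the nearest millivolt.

-95 mV

After the shift: [K⁺]_out = 2.76, [K⁺]_in = 99.1 mmol L⁻¹.
E_new = (26.6/1)·ln(2.76/99.1) = 26.60 · (-3.5809) = -95.25 mV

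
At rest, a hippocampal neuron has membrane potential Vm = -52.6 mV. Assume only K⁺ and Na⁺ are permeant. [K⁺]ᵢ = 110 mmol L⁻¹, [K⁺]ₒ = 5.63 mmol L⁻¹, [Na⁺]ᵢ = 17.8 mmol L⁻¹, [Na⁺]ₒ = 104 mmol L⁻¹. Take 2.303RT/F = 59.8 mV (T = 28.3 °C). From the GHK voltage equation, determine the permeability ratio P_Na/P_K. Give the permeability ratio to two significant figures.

0.087

Let α = P_Na/P_K. GHK: Vm = 59.8·log₁₀[(Kₒ + α·Naₒ)/(Kᵢ + α·Naᵢ)].
10^(Vm/59.8) = 10^(-52.6/59.8) = 0.13195
So 0.13195·(Kᵢ + α·Naᵢ) = Kₒ + α·Naₒ → α = (0.13195·110.0 − 5.63) / (104.0 − 0.13195·17.8)
α = (14.51 − 5.63) / (104.0 − 2.349) = 8.884/101.7 = 0.0874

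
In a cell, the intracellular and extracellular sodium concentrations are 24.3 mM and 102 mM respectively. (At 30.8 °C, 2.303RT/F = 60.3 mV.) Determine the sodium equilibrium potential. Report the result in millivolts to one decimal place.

37.6 mV

E = (60.3/z) · log₁₀([Na⁺]_out/[Na⁺]_in) with z = +1.
= (60.3/1) · log₁₀(102/24.3) = 60.30 · log₁₀(4.198)
= 60.30 · (0.6230) = 37.57 mV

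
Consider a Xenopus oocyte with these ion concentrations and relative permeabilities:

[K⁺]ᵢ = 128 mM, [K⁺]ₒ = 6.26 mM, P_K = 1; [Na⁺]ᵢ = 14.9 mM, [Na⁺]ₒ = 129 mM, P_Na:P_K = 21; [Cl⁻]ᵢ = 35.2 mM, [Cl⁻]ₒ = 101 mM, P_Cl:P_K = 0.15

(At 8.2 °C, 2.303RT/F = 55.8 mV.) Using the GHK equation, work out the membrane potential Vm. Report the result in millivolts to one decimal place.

43.3 mV

Vm = 55.8 · log₁₀[(Σ P·[cation]ₒ + Σ P·[anion]ᵢ) / (Σ P·[cation]ᵢ + Σ P·[anion]ₒ)]
Numerator = 1×6.26 + 21×129 + 0.15×35.2 = 2721
Denominator = 1×128 + 21×14.9 + 0.15×101 = 456.1
Vm = 55.8 · log₁₀(5.9654) = 55.8 × (0.7756) = 43.28 mV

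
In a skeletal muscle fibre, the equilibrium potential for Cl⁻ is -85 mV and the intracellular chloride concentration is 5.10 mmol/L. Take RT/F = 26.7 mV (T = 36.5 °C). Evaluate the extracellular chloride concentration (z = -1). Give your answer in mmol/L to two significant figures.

Nernst: E = (26.7/-1) · ln([out]/[in]), so ln([out]/[in]) = -85.0 × -1 / 26.7 = 3.1835.
[out]/[in] = e^(3.1835) = 24.13.
[out] = 24.13 × 5.10 = 123.1 mmol/L.

120 mmol/L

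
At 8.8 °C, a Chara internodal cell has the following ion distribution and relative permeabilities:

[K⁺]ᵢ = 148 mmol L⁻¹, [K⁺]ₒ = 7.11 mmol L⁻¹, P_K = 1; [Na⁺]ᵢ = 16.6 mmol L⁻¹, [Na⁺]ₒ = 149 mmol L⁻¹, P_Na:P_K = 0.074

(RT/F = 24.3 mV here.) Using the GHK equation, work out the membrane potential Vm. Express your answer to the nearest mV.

-51 mV

Vm = 24.3 · ln[(Σ P·[cation]ₒ + Σ P·[anion]ᵢ) / (Σ P·[cation]ᵢ + Σ P·[anion]ₒ)]
Numerator = 1×7.11 + 0.074×149 = 18.14
Denominator = 1×148 + 0.074×16.6 = 149.2
Vm = 24.3 · ln(0.12153) = 24.3 × (-2.1076) = -51.21 mV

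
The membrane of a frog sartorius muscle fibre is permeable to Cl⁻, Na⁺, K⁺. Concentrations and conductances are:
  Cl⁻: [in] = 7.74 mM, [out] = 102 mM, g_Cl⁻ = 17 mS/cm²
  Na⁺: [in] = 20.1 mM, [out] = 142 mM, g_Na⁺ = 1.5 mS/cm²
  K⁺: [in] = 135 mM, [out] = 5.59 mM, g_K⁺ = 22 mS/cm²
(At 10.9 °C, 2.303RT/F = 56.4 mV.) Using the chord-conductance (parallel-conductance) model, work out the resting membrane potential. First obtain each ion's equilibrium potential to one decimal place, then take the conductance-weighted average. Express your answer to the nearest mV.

-67 mV

E_Cl⁻ = (56.4/-1)·log₁₀(102/7.74) = -63.2 mV
E_Na⁺ = (56.4/1)·log₁₀(142/20.1) = 47.9 mV
E_K⁺ = (56.4/1)·log₁₀(5.59/135) = -78.0 mV
Vm = (Σ gᵢEᵢ)/(Σ gᵢ) = (17·-63.2 + 1.5·47.9 + 22·-78.0) / (17 + 1.5 + 22)
= -2718.55 / 40.5 = -67.12 mV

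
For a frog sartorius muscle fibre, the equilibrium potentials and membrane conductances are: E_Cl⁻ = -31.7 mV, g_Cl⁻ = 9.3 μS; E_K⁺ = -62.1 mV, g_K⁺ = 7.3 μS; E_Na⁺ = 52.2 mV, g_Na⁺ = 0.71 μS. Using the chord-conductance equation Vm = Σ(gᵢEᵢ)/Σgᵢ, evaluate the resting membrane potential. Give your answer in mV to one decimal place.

-41.1 mV

Σ gᵢEᵢ = 9.3·(-31.7) + 7.3·(-62.1) + 0.71·(52.2) = -711.08
Σ gᵢ = 9.3 + 7.3 + 0.71 = 17.31
Vm = -711.08 / 17.31 = -41.08 mV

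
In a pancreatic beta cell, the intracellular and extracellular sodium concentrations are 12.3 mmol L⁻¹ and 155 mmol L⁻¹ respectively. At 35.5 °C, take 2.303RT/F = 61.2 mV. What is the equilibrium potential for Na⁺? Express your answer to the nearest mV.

67 mV

E = (61.2/z) · log₁₀([Na⁺]_out/[Na⁺]_in) with z = +1.
= (61.2/1) · log₁₀(155/12.3) = 61.20 · log₁₀(12.6)
= 61.20 · (1.1004) = 67.35 mV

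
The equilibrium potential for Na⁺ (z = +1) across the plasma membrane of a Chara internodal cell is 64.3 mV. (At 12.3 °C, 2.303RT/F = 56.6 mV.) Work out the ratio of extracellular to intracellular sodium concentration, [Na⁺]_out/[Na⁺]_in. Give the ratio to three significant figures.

log₁₀([out]/[in]) = E·z/(56.6) = 64.3 × 1 / 56.6 = 1.1360
[out]/[in] = 10^(1.1360) = 13.68

13.7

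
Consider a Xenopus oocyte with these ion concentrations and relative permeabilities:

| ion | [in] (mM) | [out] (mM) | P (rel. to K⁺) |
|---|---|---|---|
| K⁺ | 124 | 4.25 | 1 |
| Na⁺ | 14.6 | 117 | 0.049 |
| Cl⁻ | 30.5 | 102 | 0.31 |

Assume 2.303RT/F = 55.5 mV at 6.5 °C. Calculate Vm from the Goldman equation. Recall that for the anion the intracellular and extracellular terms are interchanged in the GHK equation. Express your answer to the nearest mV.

-50 mV

Vm = 55.5 · log₁₀[(Σ P·[cation]ₒ + Σ P·[anion]ᵢ) / (Σ P·[cation]ᵢ + Σ P·[anion]ₒ)]
Numerator = 1×4.25 + 0.049×117 + 0.31×30.5 = 19.44
Denominator = 1×124 + 0.049×14.6 + 0.31×102 = 156.3
Vm = 55.5 · log₁₀(0.12434) = 55.5 × (-0.9054) = -50.25 mV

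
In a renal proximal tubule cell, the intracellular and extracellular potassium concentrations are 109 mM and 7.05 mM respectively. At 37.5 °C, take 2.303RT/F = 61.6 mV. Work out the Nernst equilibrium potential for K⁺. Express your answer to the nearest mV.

E = (61.6/z) · log₁₀([K⁺]_out/[K⁺]_in) with z = +1.
= (61.6/1) · log₁₀(7.05/109) = 61.60 · log₁₀(0.06468)
= 61.60 · (-1.1892) = -73.26 mV

-73 mV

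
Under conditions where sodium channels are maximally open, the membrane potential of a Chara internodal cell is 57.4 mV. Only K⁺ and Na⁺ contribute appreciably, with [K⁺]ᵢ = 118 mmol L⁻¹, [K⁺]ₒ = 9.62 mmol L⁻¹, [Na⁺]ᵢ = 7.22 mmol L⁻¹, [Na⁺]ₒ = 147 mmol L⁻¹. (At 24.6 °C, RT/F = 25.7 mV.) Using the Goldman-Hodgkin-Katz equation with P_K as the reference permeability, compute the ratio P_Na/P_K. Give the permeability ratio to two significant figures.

Let α = P_Na/P_K. GHK: Vm = 25.7·ln[(Kₒ + α·Naₒ)/(Kᵢ + α·Naᵢ)].
e^(Vm/25.7) = e^(57.4/25.7) = 9.3321
So 9.3321·(Kᵢ + α·Naᵢ) = Kₒ + α·Naₒ → α = (9.3321·118.0 − 9.62) / (147.0 − 9.3321·7.22)
α = (1101 − 9.62) / (147.0 − 67.38) = 1092/79.62 = 13.71

14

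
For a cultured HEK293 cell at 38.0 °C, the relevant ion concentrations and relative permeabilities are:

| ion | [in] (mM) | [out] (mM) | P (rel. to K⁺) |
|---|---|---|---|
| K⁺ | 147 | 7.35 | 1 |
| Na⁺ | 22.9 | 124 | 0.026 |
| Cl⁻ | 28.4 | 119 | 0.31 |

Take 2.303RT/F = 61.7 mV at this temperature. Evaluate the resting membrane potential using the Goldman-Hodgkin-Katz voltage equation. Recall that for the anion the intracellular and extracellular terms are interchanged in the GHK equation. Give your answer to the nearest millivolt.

-60 mV

Vm = 61.7 · log₁₀[(Σ P·[cation]ₒ + Σ P·[anion]ᵢ) / (Σ P·[cation]ᵢ + Σ P·[anion]ₒ)]
Numerator = 1×7.35 + 0.026×124 + 0.31×28.4 = 19.38
Denominator = 1×147 + 0.026×22.9 + 0.31×119 = 184.5
Vm = 61.7 · log₁₀(0.10504) = 61.7 × (-0.9787) = -60.38 mV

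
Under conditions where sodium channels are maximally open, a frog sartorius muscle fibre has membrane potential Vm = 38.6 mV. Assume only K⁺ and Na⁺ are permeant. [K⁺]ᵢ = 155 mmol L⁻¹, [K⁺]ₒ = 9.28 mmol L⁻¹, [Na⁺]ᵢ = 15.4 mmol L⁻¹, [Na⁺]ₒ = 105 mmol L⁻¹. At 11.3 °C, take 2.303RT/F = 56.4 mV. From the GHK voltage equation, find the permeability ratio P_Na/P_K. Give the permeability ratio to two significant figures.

24

Let α = P_Na/P_K. GHK: Vm = 56.4·log₁₀[(Kₒ + α·Naₒ)/(Kᵢ + α·Naᵢ)].
10^(Vm/56.4) = 10^(38.6/56.4) = 4.835
So 4.835·(Kᵢ + α·Naᵢ) = Kₒ + α·Naₒ → α = (4.835·155.0 − 9.28) / (105.0 − 4.835·15.4)
α = (749.4 − 9.28) / (105.0 − 74.46) = 740.1/30.54 = 24.23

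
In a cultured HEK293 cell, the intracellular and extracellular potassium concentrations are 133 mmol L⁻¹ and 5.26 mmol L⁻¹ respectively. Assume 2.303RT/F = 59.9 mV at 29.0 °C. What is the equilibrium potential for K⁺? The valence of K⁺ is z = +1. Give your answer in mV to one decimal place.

-84.0 mV

E = (59.9/z) · log₁₀([K⁺]_out/[K⁺]_in) with z = +1.
= (59.9/1) · log₁₀(5.26/133) = 59.90 · log₁₀(0.03955)
= 59.90 · (-1.4029) = -84.03 mV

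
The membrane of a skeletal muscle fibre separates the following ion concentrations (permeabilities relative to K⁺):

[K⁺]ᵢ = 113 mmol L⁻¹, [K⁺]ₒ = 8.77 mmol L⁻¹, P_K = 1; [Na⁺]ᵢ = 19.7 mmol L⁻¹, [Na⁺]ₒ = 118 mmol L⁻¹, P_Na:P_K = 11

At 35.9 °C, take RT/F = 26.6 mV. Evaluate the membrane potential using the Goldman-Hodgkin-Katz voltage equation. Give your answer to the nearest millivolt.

37 mV

Vm = 26.6 · ln[(Σ P·[cation]ₒ + Σ P·[anion]ᵢ) / (Σ P·[cation]ᵢ + Σ P·[anion]ₒ)]
Numerator = 1×8.77 + 11×118 = 1307
Denominator = 1×113 + 11×19.7 = 329.7
Vm = 26.6 · ln(3.9635) = 26.6 × (1.3771) = 36.63 mV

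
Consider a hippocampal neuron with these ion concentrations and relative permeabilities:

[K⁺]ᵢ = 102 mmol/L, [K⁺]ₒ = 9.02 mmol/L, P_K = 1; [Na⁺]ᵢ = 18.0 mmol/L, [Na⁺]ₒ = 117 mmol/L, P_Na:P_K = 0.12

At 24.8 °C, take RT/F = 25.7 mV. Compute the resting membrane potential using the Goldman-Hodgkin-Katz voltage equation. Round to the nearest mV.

-39 mV

Vm = 25.7 · ln[(Σ P·[cation]ₒ + Σ P·[anion]ᵢ) / (Σ P·[cation]ᵢ + Σ P·[anion]ₒ)]
Numerator = 1×9.02 + 0.12×117 = 23.06
Denominator = 1×102 + 0.12×18.0 = 104.2
Vm = 25.7 · ln(0.22139) = 25.7 × (-1.5078) = -38.75 mV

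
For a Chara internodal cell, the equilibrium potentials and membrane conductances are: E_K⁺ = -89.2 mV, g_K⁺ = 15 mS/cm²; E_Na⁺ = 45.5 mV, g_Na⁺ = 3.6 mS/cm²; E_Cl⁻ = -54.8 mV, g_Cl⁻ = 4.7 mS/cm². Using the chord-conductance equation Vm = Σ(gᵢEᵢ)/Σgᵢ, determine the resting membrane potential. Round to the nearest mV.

-61 mV

Σ gᵢEᵢ = 15·(-89.2) + 3.6·(45.5) + 4.7·(-54.8) = -1431.76
Σ gᵢ = 15 + 3.6 + 4.7 = 23.3
Vm = -1431.76 / 23.3 = -61.45 mV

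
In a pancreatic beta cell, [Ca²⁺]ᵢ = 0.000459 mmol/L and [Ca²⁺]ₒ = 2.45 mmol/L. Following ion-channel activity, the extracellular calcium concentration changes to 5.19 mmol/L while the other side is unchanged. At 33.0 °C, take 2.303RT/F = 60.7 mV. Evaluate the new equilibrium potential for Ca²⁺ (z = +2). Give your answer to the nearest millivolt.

After the shift: [Ca²⁺]_out = 5.19, [Ca²⁺]_in = 0.000459 mmol/L.
E_new = (60.7/2)·log₁₀(5.19/0.000459) = 30.35 · (4.0534) = 123.02 mV

123 mV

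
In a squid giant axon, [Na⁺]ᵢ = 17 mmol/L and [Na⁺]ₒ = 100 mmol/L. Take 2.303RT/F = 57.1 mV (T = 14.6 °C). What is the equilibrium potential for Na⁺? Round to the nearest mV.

44 mV

E = (57.1/z) · log₁₀([Na⁺]_out/[Na⁺]_in) with z = +1.
= (57.1/1) · log₁₀(100/17) = 57.10 · log₁₀(5.882)
= 57.10 · (0.7696) = 43.94 mV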